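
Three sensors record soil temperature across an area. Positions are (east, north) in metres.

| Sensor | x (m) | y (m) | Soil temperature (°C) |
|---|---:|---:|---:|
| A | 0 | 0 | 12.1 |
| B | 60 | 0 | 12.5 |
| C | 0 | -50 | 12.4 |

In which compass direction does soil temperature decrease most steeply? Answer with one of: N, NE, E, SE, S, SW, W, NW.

NW

∂T/∂x = (12.5 − 12.1) / (60 − 0) = +0.006667
∂T/∂y = (12.4 − 12.1) / (-50 − 0) = -0.006000
Steepest decrease is along −∇f = (-0.006667 E, +0.006000 N) → northwest.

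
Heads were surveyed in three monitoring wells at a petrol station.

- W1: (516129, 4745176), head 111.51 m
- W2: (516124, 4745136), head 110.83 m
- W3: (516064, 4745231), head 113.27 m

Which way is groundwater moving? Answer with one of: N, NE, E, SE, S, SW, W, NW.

SE

With h = a·x + b·y + c and W1 as origin, the differences give:
  (-5)·a + (-40)·b = -0.68
  (-65)·a + 55·b = +1.76
Eliminate b (×55 and ×(-40), subtract): -2875·a = 33.000 → a = ∂h/∂x = -0.01148
Back-substitute: b = ∂h/∂y = +0.01843.
Flow = −∇h = (+0.01148 east, -0.01843 north), which points southeast.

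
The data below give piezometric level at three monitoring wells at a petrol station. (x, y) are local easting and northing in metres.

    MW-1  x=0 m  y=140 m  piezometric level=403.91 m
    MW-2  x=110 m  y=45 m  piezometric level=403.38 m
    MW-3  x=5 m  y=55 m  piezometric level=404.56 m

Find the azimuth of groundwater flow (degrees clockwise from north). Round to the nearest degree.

With h = a·x + b·y + c and MW-1 as origin, the differences give:
  110·a + (-95)·b = -0.53
  5·a + (-85)·b = +0.65
Eliminate b (×(-85) and ×(-95), subtract): -8875·a = 106.800 → a = ∂h/∂x = -0.01203
Back-substitute: b = ∂h/∂y = -0.008355.
Flow direction (−∇h) has components (+0.01203 E, +0.008355 N).
Azimuth = atan2(E, N) = atan2(+0.01203, +0.008355) = 55.2° ≈ 055°.

055°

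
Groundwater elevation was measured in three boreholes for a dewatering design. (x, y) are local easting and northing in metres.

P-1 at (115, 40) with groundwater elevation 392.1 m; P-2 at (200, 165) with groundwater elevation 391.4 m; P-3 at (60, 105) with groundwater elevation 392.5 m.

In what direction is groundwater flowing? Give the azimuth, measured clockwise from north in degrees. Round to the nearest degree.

087°

Taking P-1 as reference: P-2−P-1 = (85, 125, -0.7); P-3−P-1 = (-55, 65, +0.4).
Solve a·Δx + b·Δy = Δh: det = 85·65 − (-55)·125 = 12400.
∂h/∂x = [(-0.7)·65 − (+0.4)·125] / 12400 = -0.007702
∂h/∂y = [85·(+0.4) − (-55)·(-0.7)] / 12400 = -0.0003629
Flow direction (−∇h) has components (+0.007702 E, +0.0003629 N).
Azimuth = atan2(E, N) = atan2(+0.007702, +0.0003629) = 87.3° ≈ 087°.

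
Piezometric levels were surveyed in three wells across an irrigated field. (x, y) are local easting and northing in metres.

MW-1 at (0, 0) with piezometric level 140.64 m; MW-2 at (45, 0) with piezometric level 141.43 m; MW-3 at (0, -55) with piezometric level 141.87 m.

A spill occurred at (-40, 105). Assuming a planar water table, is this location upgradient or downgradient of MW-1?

∂h/∂x = (141.43 − 140.64) / (45 − 0) = +0.01756
∂h/∂y = (141.87 − 140.64) / (-55 − 0) = -0.02236
Head at (-40, 105) = 140.64 + (+0.01756)·(-40) + (-0.02236)·(105) = 137.59 m.
That is lower than the 140.64 m at MW-1, so the point is downgradient.

downgradient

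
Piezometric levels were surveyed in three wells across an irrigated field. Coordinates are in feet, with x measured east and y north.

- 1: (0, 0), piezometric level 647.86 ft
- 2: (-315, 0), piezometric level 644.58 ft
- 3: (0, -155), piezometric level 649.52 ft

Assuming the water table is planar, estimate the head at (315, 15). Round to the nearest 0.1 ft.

∂h/∂x = (644.58 − 647.86) / (-315 − 0) = +0.01041
∂h/∂y = (649.52 − 647.86) / (-155 − 0) = -0.01071
h(315, 15) = 647.86 + (+0.01041)·(315) + (-0.01071)·(15) = 647.86 +3.280 -0.161 = 650.979 ft.

651.0 ft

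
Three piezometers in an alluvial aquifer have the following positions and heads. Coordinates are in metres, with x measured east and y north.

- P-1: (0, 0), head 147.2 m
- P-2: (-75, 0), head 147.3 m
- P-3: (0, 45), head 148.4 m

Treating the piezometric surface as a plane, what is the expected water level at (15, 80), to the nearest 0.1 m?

∂h/∂x = (147.3 − 147.2) / (-75 − 0) = -0.001333
∂h/∂y = (148.4 − 147.2) / (45 − 0) = +0.02667
h(15, 80) = 147.2 + (-0.001333)·(15) + (+0.02667)·(80) = 147.2 -0.020 +2.133 = 149.313 m.

149.3 m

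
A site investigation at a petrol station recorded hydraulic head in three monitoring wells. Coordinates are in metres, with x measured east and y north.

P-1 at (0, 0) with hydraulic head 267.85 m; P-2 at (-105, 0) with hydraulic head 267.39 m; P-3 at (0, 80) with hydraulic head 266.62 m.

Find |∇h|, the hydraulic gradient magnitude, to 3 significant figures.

∂h/∂x = (267.39 − 267.85) / (-105 − 0) = +0.004381
∂h/∂y = (266.62 − 267.85) / (80 − 0) = -0.01538
|∇h| = √(0.004381² + -0.01538²) = 0.01599

0.0160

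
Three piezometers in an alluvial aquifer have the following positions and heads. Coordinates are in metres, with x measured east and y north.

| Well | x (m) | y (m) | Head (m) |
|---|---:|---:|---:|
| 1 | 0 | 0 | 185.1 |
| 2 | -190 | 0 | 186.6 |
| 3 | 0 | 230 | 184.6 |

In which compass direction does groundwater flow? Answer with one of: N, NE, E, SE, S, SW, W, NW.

E

∂h/∂x = (186.6 − 185.1) / (-190 − 0) = -0.007895
∂h/∂y = (184.6 − 185.1) / (230 − 0) = -0.002174
Flow = −∇h = (+0.007895 east, +0.002174 north), which points east.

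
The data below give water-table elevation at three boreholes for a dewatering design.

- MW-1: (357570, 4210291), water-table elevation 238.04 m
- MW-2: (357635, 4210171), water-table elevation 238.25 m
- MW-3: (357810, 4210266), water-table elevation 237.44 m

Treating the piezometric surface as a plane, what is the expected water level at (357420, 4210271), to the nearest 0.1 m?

Taking MW-1 as reference: MW-2−MW-1 = (65, -120, +0.21); MW-3−MW-1 = (240, -25, -0.60).
Determinant of the coordinate differences = 65·(-25) − 240·(-120) = 27175.
∂h/∂x = [(+0.21)·(-25) − (-0.60)·(-120)] / 27175 = -0.002843
∂h/∂y = [65·(-0.60) − 240·(+0.21)] / 27175 = -0.003290
h(357420, 4210271) = 238.04 + (-0.002843)·(-150) + (-0.003290)·(-20) = 238.04 +0.426 +0.066 = 238.532 m.

238.5 m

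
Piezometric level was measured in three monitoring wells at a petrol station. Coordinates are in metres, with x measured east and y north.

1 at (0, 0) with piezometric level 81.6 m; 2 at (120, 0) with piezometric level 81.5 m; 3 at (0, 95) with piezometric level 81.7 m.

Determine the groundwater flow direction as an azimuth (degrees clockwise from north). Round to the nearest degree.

142°

∂h/∂x = (81.5 − 81.6) / (120 − 0) = -0.0008333
∂h/∂y = (81.7 − 81.6) / (95 − 0) = +0.001053
Flow direction (−∇h) has components (+0.0008333 E, -0.001053 N).
Azimuth = atan2(E, N) = atan2(+0.0008333, -0.001053) = 141.6° ≈ 142°.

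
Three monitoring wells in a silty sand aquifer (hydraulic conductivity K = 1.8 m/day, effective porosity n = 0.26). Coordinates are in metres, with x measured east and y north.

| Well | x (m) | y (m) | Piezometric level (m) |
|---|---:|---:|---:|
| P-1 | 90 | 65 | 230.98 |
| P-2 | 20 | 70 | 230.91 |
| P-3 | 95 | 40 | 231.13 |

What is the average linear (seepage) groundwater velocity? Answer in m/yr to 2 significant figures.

Differences from P-1: to P-2 (Δx, Δy, Δh) = (-70, 5, -0.07); to P-3 = (5, -25, +0.15).
Solve a·Δx + b·Δy = Δh: det = (-70)·(-25) − 5·5 = 1725.
∂h/∂x = [(-0.07)·(-25) − (+0.15)·5] / 1725 = +0.0005797
∂h/∂y = [(-70)·(+0.15) − 5·(-0.07)] / 1725 = -0.005884
|∇h| = √(0.0005797² + -0.005884²) = 0.005912
Seepage velocity v = K·i/n = 1.8 × 0.005912 / 0.26 = 0.04093 m/day = 14.95 m/yr.

15 m/yr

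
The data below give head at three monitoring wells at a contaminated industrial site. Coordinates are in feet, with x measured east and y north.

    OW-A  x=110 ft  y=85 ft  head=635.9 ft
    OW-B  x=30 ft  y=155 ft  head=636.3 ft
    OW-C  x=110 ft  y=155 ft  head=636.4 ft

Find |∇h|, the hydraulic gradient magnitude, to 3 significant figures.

0.00725

Three-point gradient (reference OW-A): Δ to OW-B = (-80, 70, +0.4), Δ to OW-C = (0, 70, +0.5).
∂h/∂x = +0.001250, ∂h/∂y = +0.007143 (det = -5600).
|∇h| = √(0.001250² + 0.007143²) = 0.007252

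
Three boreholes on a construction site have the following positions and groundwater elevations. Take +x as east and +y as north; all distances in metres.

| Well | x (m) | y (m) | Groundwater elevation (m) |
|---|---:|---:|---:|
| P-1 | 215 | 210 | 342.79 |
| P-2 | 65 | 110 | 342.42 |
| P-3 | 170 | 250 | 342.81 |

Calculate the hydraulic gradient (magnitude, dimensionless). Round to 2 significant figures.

0.0022

Differences from P-1: to P-2 (Δx, Δy, Δh) = (-150, -100, -0.37); to P-3 = (-45, 40, +0.02).
Solve a·Δx + b·Δy = Δh: det = (-150)·40 − (-45)·(-100) = -10500.
∂h/∂x = [(-0.37)·40 − (+0.02)·(-100)] / -10500 = +0.001219
∂h/∂y = [(-150)·(+0.02) − (-45)·(-0.37)] / -10500 = +0.001871
|∇h| = √(0.001219² + 0.001871²) = 0.002233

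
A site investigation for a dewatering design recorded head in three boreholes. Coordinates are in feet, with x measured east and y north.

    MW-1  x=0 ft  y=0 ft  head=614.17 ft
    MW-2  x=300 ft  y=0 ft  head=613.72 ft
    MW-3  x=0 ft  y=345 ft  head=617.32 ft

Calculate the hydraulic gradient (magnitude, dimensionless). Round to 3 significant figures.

0.00925

∂h/∂x = (613.72 − 614.17) / (300 − 0) = -0.001500
∂h/∂y = (617.32 − 614.17) / (345 − 0) = +0.009130
|∇h| = √(-0.001500² + 0.009130²) = 0.009252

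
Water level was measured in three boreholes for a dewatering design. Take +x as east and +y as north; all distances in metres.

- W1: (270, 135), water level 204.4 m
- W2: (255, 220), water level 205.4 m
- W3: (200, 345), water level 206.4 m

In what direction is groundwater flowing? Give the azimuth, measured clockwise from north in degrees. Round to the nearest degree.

With h = a·x + b·y + c and W1 as origin, the differences give:
  (-15)·a + 85·b = +1.0
  (-70)·a + 210·b = +2.0
Eliminate b (×210 and ×85, subtract): 2800·a = 40.00 → a = ∂h/∂x = +0.01429
Back-substitute: b = ∂h/∂y = +0.01429.
Flow direction (−∇h) has components (-0.01429 E, -0.01429 N).
Azimuth = atan2(E, N) = atan2(-0.01429, -0.01429) = 225.0° ≈ 225°.

225°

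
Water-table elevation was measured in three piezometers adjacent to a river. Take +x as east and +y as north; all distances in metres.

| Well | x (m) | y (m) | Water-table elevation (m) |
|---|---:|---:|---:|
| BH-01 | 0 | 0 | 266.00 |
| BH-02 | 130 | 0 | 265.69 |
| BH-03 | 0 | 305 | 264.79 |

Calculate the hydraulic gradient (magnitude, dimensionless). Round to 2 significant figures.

0.0046

∂h/∂x = (265.69 − 266.00) / (130 − 0) = -0.002385
∂h/∂y = (264.79 − 266.00) / (305 − 0) = -0.003967
|∇h| = √(-0.002385² + -0.003967²) = 0.004629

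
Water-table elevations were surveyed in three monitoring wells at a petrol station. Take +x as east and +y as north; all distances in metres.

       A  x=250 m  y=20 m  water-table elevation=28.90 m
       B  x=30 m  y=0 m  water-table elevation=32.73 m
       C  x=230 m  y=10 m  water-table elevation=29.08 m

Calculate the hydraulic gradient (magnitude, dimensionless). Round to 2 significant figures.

Differences from A: to B (Δx, Δy, Δh) = (-220, -20, +3.83); to C = (-20, -10, +0.18).
Determinant of the coordinate differences = (-220)·(-10) − (-20)·(-20) = 1800.
∂h/∂x = [(+3.83)·(-10) − (+0.18)·(-20)] / 1800 = -0.01928
∂h/∂y = [(-220)·(+0.18) − (-20)·(+3.83)] / 1800 = +0.02056
|∇h| = √(-0.01928² + 0.02056²) = 0.02819

0.028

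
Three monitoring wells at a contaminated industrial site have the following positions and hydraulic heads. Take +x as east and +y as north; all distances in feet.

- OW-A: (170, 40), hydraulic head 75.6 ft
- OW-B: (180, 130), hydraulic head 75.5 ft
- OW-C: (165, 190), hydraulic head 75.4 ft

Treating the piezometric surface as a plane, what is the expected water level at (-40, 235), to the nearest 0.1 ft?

75.0 ft

With h = a·x + b·y + c and OW-A as origin, the differences give:
  10·a + 90·b = -0.1
  (-5)·a + 150·b = -0.2
Eliminate b (×150 and ×90, subtract): 1950·a = 3.00 → a = ∂h/∂x = +0.001538
Back-substitute: b = ∂h/∂y = -0.001282.
h(-40, 235) = 75.6 + (+0.001538)·(-210) + (-0.001282)·(195) = 75.6 -0.323 -0.250 = 75.027 ft.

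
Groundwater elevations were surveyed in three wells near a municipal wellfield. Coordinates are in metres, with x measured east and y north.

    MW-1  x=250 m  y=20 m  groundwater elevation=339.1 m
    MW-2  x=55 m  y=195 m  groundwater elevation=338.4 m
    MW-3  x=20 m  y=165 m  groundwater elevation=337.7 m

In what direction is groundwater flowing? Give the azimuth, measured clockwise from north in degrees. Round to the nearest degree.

Three-point gradient (reference MW-1): Δ to MW-2 = (-195, 175, -0.7), Δ to MW-3 = (-230, 145, -1.4).
∂h/∂x = +0.01198, ∂h/∂y = +0.009353 (det = 11975).
Flow direction (−∇h) has components (-0.01198 E, -0.009353 N).
Azimuth = atan2(E, N) = atan2(-0.01198, -0.009353) = 232.0° ≈ 232°.

232°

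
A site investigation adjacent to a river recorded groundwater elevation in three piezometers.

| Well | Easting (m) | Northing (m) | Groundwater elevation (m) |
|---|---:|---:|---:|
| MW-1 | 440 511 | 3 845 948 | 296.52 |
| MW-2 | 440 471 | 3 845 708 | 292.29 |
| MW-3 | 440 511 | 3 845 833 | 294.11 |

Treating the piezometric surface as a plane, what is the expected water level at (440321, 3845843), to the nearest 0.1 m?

With h = a·x + b·y + c and MW-1 as origin, the differences give:
  (-40)·a + (-240)·b = -4.23
  0·a + (-115)·b = -2.41
Eliminate b (×(-115) and ×(-240), subtract): 4600·a = -91.950 → a = ∂h/∂x = -0.01999
Back-substitute: b = ∂h/∂y = +0.02096.
h(440321, 3845843) = 296.52 + (-0.01999)·(-190) + (+0.02096)·(-105) = 296.52 +3.798 -2.200 = 298.117 m.

298.1 m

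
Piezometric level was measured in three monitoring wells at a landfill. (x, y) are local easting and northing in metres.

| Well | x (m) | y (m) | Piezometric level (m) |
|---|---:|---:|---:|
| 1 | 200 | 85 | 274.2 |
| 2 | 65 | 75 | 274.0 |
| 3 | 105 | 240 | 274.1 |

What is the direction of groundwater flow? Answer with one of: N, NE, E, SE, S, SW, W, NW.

With h = a·x + b·y + c and 1 as origin, the differences give:
  (-135)·a + (-10)·b = -0.2
  (-95)·a + 155·b = -0.1
Eliminate b (×155 and ×(-10), subtract): -21875·a = -32.00 → a = ∂h/∂x = +0.001463
Back-substitute: b = ∂h/∂y = +0.0002514.
Flow = −∇h = (-0.001463 east, -0.0002514 north), which points west.

W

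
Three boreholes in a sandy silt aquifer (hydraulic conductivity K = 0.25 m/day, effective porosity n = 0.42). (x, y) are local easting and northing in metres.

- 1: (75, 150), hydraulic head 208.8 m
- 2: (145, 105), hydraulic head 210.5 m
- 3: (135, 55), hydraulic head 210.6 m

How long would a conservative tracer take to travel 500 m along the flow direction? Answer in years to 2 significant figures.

Differences from 1: to 2 (Δx, Δy, Δh) = (70, -45, +1.7); to 3 = (60, -95, +1.8).
Determinant of the coordinate differences = 70·(-95) − 60·(-45) = -3950.
∂h/∂x = [(+1.7)·(-95) − (+1.8)·(-45)] / -3950 = +0.02038
∂h/∂y = [70·(+1.8) − 60·(+1.7)] / -3950 = -0.006076
|∇h| = √(0.02038² + -0.006076²) = 0.02127
Seepage velocity v = K·i/n = 0.25 × 0.02127 / 0.42 = 0.01266 m/day.
t = 500 / 0.01266 = 3.949e+04 days = 108 years.

110 years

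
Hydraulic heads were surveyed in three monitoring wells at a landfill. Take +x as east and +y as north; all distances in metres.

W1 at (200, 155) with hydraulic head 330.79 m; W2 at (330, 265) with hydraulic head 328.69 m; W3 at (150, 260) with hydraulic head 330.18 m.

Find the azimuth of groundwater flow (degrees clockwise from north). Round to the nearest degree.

040°

With h = a·x + b·y + c and W1 as origin, the differences give:
  130·a + 110·b = -2.10
  (-50)·a + 105·b = -0.61
Eliminate b (×105 and ×110, subtract): 19150·a = -153.400 → a = ∂h/∂x = -0.008010
Back-substitute: b = ∂h/∂y = -0.009624.
Flow direction (−∇h) has components (+0.008010 E, +0.009624 N).
Azimuth = atan2(E, N) = atan2(+0.008010, +0.009624) = 39.8° ≈ 040°.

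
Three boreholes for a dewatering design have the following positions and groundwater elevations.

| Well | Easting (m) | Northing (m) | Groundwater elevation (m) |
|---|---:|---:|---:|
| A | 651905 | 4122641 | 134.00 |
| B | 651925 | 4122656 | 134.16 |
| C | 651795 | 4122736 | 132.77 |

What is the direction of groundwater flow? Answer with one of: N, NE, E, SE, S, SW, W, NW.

Differences from A: to B (Δx, Δy, Δh) = (20, 15, +0.16); to C = (-110, 95, -1.23).
Solve a·Δx + b·Δy = Δh: det = 20·95 − (-110)·15 = 3550.
∂h/∂x = [(+0.16)·95 − (-1.23)·15] / 3550 = +0.009479
∂h/∂y = [20·(-1.23) − (-110)·(+0.16)] / 3550 = -0.001972
Flow = −∇h = (-0.009479 east, +0.001972 north), which points west.

W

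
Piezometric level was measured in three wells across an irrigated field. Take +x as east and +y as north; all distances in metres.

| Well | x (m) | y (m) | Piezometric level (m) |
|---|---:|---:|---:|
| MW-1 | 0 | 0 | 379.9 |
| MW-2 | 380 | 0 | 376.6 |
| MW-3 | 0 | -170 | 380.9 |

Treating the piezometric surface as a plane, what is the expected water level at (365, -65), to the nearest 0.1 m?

377.1 m

∂h/∂x = (376.6 − 379.9) / (380 − 0) = -0.008684
∂h/∂y = (380.9 − 379.9) / (-170 − 0) = -0.005882
h(365, -65) = 379.9 + (-0.008684)·(365) + (-0.005882)·(-65) = 379.9 -3.170 +0.382 = 377.113 m.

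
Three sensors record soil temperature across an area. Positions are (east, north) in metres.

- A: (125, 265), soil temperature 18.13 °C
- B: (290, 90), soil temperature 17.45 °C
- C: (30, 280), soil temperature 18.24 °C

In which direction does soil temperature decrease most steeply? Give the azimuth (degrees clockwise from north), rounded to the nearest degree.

With T = a·x + b·y + c and A as origin, the differences give:
  165·a + (-175)·b = -0.68
  (-95)·a + 15·b = +0.11
Eliminate b (×15 and ×(-175), subtract): -14150·a = 9.050 → a = ∂T/∂x = -0.0006396
Back-substitute: b = ∂T/∂y = +0.003283.
Steepest decrease is along −∇f: components (+0.0006396 E, -0.003283 N).
Azimuth = atan2(+0.0006396, -0.003283) = 169.0° ≈ 169°.

169°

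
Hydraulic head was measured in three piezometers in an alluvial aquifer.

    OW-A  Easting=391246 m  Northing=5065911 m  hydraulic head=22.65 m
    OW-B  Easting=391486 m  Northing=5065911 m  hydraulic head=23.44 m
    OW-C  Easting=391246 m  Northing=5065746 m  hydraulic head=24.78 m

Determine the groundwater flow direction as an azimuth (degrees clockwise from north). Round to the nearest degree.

346°

∂h/∂x = (23.44 − 22.65) / (391486 − 391246) = +0.003292
∂h/∂y = (24.78 − 22.65) / (5065746 − 5065911) = -0.01291
Flow direction (−∇h) has components (-0.003292 E, +0.01291 N).
Azimuth = atan2(E, N) = atan2(-0.003292, +0.01291) = 345.7° ≈ 346°.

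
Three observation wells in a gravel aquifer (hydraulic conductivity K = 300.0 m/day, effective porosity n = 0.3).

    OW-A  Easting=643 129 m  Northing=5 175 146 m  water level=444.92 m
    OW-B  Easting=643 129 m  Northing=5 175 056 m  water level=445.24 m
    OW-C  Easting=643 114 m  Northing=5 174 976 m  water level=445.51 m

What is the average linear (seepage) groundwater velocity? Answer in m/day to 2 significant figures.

Taking OW-A as reference: OW-B−OW-A = (0, -90, +0.32); OW-C−OW-A = (-15, -170, +0.59).
Solve a·Δx + b·Δy = Δh: det = 0·(-170) − (-15)·(-90) = -1350.
∂h/∂x = [(+0.32)·(-170) − (+0.59)·(-90)] / -1350 = +0.0009630
∂h/∂y = [0·(+0.59) − (-15)·(+0.32)] / -1350 = -0.003556
|∇h| = √(0.0009630² + -0.003556²) = 0.003684
Seepage velocity v = K·i/n = 300.0 × 0.003684 / 0.3 = 3.684 m/day.

3.7 m/day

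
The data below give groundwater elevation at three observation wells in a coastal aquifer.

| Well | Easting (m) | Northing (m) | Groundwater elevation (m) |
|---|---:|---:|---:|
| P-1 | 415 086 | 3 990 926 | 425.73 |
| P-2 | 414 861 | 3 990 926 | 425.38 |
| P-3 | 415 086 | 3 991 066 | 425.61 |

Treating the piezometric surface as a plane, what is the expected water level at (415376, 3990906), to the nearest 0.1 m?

426.2 m

∂h/∂x = (425.38 − 425.73) / (414861 − 415086) = +0.001556
∂h/∂y = (425.61 − 425.73) / (3991066 − 3990926) = -0.0008571
h(415376, 3990906) = 425.73 + (+0.001556)·(290) + (-0.0008571)·(-20) = 425.73 +0.451 +0.017 = 426.198 m.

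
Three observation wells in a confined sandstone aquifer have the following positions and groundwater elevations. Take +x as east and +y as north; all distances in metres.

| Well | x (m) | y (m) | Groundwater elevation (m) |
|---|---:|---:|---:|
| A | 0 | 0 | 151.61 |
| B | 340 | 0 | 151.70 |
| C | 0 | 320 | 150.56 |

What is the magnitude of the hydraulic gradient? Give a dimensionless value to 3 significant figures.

∂h/∂x = (151.70 − 151.61) / (340 − 0) = +0.0002647
∂h/∂y = (150.56 − 151.61) / (320 − 0) = -0.003281
|∇h| = √(0.0002647² + -0.003281²) = 0.003292

0.00329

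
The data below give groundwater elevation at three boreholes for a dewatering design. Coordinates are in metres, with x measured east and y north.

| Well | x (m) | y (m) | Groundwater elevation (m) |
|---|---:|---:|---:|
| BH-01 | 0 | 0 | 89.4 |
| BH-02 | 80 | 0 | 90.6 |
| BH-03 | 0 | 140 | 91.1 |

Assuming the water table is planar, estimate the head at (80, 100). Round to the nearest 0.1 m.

91.8 m

∂h/∂x = (90.6 − 89.4) / (80 − 0) = +0.01500
∂h/∂y = (91.1 − 89.4) / (140 − 0) = +0.01214
h(80, 100) = 89.4 + (+0.01500)·(80) + (+0.01214)·(100) = 89.4 +1.200 +1.214 = 91.814 m.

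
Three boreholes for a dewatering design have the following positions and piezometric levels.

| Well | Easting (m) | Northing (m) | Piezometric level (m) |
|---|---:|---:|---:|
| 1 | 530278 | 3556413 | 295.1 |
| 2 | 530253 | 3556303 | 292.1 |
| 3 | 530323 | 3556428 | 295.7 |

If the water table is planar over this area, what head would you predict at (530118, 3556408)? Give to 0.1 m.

294.2 m

Taking 1 as reference: 2−1 = (-25, -110, -3.0); 3−1 = (45, 15, +0.6).
Determinant of the coordinate differences = (-25)·15 − 45·(-110) = 4575.
∂h/∂x = [(-3.0)·15 − (+0.6)·(-110)] / 4575 = +0.004590
∂h/∂y = [(-25)·(+0.6) − 45·(-3.0)] / 4575 = +0.02623
h(530118, 3556408) = 295.1 + (+0.004590)·(-160) + (+0.02623)·(-5) = 295.1 -0.734 -0.131 = 294.234 m.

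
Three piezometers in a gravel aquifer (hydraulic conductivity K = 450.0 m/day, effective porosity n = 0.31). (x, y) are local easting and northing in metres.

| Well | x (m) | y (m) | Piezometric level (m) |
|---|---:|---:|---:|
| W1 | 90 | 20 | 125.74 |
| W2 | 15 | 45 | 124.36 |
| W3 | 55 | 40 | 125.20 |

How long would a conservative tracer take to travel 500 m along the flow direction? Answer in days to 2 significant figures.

With h = a·x + b·y + c and W1 as origin, the differences give:
  (-75)·a + 25·b = -1.38
  (-35)·a + 20·b = -0.54
Eliminate b (×20 and ×25, subtract): -625·a = -14.100 → a = ∂h/∂x = +0.02256
Back-substitute: b = ∂h/∂y = +0.01248.
|∇h| = √(0.02256² + 0.01248²) = 0.02578
Seepage velocity v = K·i/n = 450.0 × 0.02578 / 0.31 = 37.42 m/day.
t = 500 / 37.42 = 13.36 days.

13 days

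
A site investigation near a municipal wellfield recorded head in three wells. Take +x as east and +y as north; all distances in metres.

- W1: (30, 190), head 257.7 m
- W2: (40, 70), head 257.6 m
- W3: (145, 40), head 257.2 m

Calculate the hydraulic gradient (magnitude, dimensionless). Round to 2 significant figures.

Three-point gradient (reference W1): Δ to W2 = (10, -120, -0.1), Δ to W3 = (115, -150, -0.5).
∂h/∂x = -0.003659, ∂h/∂y = +0.0005285 (det = 12300).
|∇h| = √(-0.003659² + 0.0005285²) = 0.003697

0.0037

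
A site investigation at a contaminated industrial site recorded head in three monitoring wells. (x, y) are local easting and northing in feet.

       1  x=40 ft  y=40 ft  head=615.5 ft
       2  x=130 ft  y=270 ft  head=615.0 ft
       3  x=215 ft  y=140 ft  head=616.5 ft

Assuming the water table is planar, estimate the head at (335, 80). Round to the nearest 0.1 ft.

617.9 ft

Taking 1 as reference: 2−1 = (90, 230, -0.5); 3−1 = (175, 100, +1.0).
Solve a·Δx + b·Δy = Δh: det = 90·100 − 175·230 = -31250.
∂h/∂x = [(-0.5)·100 − (+1.0)·230] / -31250 = +0.008960
∂h/∂y = [90·(+1.0) − 175·(-0.5)] / -31250 = -0.005680
h(335, 80) = 615.5 + (+0.008960)·(295) + (-0.005680)·(40) = 615.5 +2.643 -0.227 = 617.916 ft.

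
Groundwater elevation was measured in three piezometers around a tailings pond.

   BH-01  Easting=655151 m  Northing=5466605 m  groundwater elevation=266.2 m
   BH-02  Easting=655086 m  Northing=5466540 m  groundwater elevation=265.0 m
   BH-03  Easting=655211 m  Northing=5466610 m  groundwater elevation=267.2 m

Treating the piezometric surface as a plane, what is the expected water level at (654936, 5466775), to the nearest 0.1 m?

Three-point gradient (reference BH-01): Δ to BH-02 = (-65, -65, -1.2), Δ to BH-03 = (60, 5, +1.0).
∂h/∂x = +0.01650, ∂h/∂y = +0.001958 (det = 3575).
h(654936, 5466775) = 266.2 + (+0.01650)·(-215) + (+0.001958)·(170) = 266.2 -3.548 +0.333 = 262.985 m.

263.0 m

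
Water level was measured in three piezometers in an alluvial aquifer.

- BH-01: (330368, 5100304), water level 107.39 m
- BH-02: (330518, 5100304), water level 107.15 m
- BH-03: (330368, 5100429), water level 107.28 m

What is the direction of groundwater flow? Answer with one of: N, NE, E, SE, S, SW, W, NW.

∂h/∂x = (107.15 − 107.39) / (330518 − 330368) = -0.001600
∂h/∂y = (107.28 − 107.39) / (5100429 − 5100304) = -0.0008800
Flow = −∇h = (+0.001600 east, +0.0008800 north), which points northeast.

NE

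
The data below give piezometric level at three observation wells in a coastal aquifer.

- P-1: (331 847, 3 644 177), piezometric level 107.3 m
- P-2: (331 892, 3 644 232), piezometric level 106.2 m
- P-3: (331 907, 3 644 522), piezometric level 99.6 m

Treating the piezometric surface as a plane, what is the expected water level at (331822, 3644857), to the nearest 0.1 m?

91.6 m

Differences from P-1: to P-2 (Δx, Δy, Δh) = (45, 55, -1.1); to P-3 = (60, 345, -7.7).
Solve a·Δx + b·Δy = Δh: det = 45·345 − 60·55 = 12225.
∂h/∂x = [(-1.1)·345 − (-7.7)·55] / 12225 = +0.003599
∂h/∂y = [45·(-7.7) − 60·(-1.1)] / 12225 = -0.02294
h(331822, 3644857) = 107.3 + (+0.003599)·(-25) + (-0.02294)·(680) = 107.3 -0.090 -15.602 = 91.608 m.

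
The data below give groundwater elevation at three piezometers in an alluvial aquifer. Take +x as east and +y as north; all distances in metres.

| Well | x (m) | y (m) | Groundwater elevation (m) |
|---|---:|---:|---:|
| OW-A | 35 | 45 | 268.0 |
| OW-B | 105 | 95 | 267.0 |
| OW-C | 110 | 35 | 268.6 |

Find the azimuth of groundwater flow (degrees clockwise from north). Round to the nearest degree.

350°

Differences from OW-A: to OW-B (Δx, Δy, Δh) = (70, 50, -1.0); to OW-C = (75, -10, +0.6).
Solve a·Δx + b·Δy = Δh: det = 70·(-10) − 75·50 = -4450.
∂h/∂x = [(-1.0)·(-10) − (+0.6)·50] / -4450 = +0.004494
∂h/∂y = [70·(+0.6) − 75·(-1.0)] / -4450 = -0.02629
Flow direction (−∇h) has components (-0.004494 E, +0.02629 N).
Azimuth = atan2(E, N) = atan2(-0.004494, +0.02629) = 350.3° ≈ 350°.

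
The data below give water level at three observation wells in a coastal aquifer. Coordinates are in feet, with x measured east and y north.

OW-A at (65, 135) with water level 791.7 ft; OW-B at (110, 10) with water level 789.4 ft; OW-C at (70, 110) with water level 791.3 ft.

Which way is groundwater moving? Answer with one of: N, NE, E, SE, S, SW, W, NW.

SE

Taking OW-A as reference: OW-B−OW-A = (45, -125, -2.3); OW-C−OW-A = (5, -25, -0.4).
Determinant of the coordinate differences = 45·(-25) − 5·(-125) = -500.
∂h/∂x = [(-2.3)·(-25) − (-0.4)·(-125)] / -500 = -0.01500
∂h/∂y = [45·(-0.4) − 5·(-2.3)] / -500 = +0.01300
Flow = −∇h = (+0.01500 east, -0.01300 north), which points southeast.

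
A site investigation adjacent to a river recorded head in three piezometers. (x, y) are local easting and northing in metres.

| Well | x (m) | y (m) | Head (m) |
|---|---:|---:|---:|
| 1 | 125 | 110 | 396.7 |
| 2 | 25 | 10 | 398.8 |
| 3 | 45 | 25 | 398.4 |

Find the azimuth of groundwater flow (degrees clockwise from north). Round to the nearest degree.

With h = a·x + b·y + c and 1 as origin, the differences give:
  (-100)·a + (-100)·b = +2.1
  (-80)·a + (-85)·b = +1.7
Eliminate b (×(-85) and ×(-100), subtract): 500·a = -8.50 → a = ∂h/∂x = -0.01700
Back-substitute: b = ∂h/∂y = -0.004000.
Flow direction (−∇h) has components (+0.01700 E, +0.004000 N).
Azimuth = atan2(E, N) = atan2(+0.01700, +0.004000) = 76.8° ≈ 077°.

077°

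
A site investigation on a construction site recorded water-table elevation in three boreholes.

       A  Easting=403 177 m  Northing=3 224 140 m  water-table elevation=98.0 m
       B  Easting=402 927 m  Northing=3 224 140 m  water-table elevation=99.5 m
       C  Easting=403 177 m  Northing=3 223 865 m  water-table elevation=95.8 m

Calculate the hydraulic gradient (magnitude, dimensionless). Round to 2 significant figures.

0.010

∂h/∂x = (99.5 − 98.0) / (402927 − 403177) = -0.006000
∂h/∂y = (95.8 − 98.0) / (3223865 − 3224140) = +0.008000
|∇h| = √(-0.006000² + 0.008000²) = 0.01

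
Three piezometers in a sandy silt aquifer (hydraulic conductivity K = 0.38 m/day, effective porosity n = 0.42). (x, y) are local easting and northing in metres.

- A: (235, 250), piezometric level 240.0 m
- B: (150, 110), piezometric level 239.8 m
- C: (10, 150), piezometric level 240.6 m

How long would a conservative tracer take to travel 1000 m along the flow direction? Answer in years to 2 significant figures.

Taking A as reference: B−A = (-85, -140, -0.2); C−A = (-225, -100, +0.6).
Solve a·Δx + b·Δy = Δh: det = (-85)·(-100) − (-225)·(-140) = -23000.
∂h/∂x = [(-0.2)·(-100) − (+0.6)·(-140)] / -23000 = -0.004522
∂h/∂y = [(-85)·(+0.6) − (-225)·(-0.2)] / -23000 = +0.004174
|∇h| = √(-0.004522² + 0.004174²) = 0.006154
Seepage velocity v = K·i/n = 0.38 × 0.006154 / 0.42 = 0.005568 m/day.
t = 1000 / 0.005568 = 1.796e+05 days = 492 years.

490 years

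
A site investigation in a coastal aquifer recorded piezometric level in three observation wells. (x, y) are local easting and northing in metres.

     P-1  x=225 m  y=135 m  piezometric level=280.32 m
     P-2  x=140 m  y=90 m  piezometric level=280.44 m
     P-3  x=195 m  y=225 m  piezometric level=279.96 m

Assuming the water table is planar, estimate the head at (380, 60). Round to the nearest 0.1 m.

280.7 m

With h = a·x + b·y + c and P-1 as origin, the differences give:
  (-85)·a + (-45)·b = +0.12
  (-30)·a + 90·b = -0.36
Eliminate b (×90 and ×(-45), subtract): -9000·a = -5.400 → a = ∂h/∂x = +0.0006000
Back-substitute: b = ∂h/∂y = -0.003800.
h(380, 60) = 280.32 + (+0.0006000)·(155) + (-0.003800)·(-75) = 280.32 +0.093 +0.285 = 280.698 m.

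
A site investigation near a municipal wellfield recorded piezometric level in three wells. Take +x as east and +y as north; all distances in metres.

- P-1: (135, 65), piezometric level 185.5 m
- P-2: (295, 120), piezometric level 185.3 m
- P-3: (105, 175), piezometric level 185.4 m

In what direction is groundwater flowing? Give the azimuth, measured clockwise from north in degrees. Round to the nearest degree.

Differences from P-1: to P-2 (Δx, Δy, Δh) = (160, 55, -0.2); to P-3 = (-30, 110, -0.1).
Determinant of the coordinate differences = 160·110 − (-30)·55 = 19250.
∂h/∂x = [(-0.2)·110 − (-0.1)·55] / 19250 = -0.0008571
∂h/∂y = [160·(-0.1) − (-30)·(-0.2)] / 19250 = -0.001143
Flow direction (−∇h) has components (+0.0008571 E, +0.001143 N).
Azimuth = atan2(E, N) = atan2(+0.0008571, +0.001143) = 36.9° ≈ 037°.

037°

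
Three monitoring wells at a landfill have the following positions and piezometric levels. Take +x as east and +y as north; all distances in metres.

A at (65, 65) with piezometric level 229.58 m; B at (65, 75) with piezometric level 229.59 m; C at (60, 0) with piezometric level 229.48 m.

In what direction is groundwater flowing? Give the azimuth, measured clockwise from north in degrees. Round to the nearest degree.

Differences from A: to B (Δx, Δy, Δh) = (0, 10, +0.01); to C = (-5, -65, -0.10).
Solve a·Δx + b·Δy = Δh: det = 0·(-65) − (-5)·10 = 50.
∂h/∂x = [(+0.01)·(-65) − (-0.10)·10] / 50 = +0.007000
∂h/∂y = [0·(-0.10) − (-5)·(+0.01)] / 50 = +0.0010000
Flow direction (−∇h) has components (-0.007000 E, -0.0010000 N).
Azimuth = atan2(E, N) = atan2(-0.007000, -0.0010000) = 261.9° ≈ 262°.

262°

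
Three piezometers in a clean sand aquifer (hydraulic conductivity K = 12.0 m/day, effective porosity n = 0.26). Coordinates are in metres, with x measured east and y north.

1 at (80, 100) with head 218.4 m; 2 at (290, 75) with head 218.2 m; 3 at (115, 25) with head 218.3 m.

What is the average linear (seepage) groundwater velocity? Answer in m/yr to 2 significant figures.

21 m/yr

Taking 1 as reference: 2−1 = (210, -25, -0.2); 3−1 = (35, -75, -0.1).
Determinant of the coordinate differences = 210·(-75) − 35·(-25) = -14875.
∂h/∂x = [(-0.2)·(-75) − (-0.1)·(-25)] / -14875 = -0.0008403
∂h/∂y = [210·(-0.1) − 35·(-0.2)] / -14875 = +0.0009412
|∇h| = √(-0.0008403² + 0.0009412²) = 0.001262
Seepage velocity v = K·i/n = 12.0 × 0.001262 / 0.26 = 0.05825 m/day = 21.28 m/yr.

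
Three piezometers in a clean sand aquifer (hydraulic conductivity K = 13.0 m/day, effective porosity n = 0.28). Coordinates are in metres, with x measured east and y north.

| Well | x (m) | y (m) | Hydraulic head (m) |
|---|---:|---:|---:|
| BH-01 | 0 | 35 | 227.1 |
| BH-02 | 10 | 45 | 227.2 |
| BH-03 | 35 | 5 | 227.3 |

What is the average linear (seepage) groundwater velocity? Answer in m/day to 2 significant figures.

With h = a·x + b·y + c and BH-01 as origin, the differences give:
  10·a + 10·b = +0.1
  35·a + (-30)·b = +0.2
Eliminate b (×(-30) and ×10, subtract): -650·a = -5.00 → a = ∂h/∂x = +0.007692
Back-substitute: b = ∂h/∂y = +0.002308.
|∇h| = √(0.007692² + 0.002308²) = 0.008031
Seepage velocity v = K·i/n = 13.0 × 0.008031 / 0.28 = 0.3729 m/day.

0.37 m/day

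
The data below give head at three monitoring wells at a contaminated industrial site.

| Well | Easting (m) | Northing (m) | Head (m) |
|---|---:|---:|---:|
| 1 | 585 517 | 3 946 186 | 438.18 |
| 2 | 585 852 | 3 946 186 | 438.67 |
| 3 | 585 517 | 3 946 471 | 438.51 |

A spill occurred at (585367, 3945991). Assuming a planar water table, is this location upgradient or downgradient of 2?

∂h/∂x = (438.67 − 438.18) / (585852 − 585517) = +0.001463
∂h/∂y = (438.51 − 438.18) / (3946471 − 3946186) = +0.001158
Head at (585367, 3945991) = 438.18 + (+0.001463)·(-150) + (+0.001158)·(-195) = 437.73 m.
That is lower than the 438.67 m at 2, so the point is downgradient.

downgradient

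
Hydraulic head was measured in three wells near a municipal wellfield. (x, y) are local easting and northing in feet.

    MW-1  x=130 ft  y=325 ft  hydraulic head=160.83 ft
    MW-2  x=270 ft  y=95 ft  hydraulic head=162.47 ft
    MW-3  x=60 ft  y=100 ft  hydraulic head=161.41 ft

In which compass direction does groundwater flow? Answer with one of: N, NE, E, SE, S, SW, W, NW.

With h = a·x + b·y + c and MW-1 as origin, the differences give:
  140·a + (-230)·b = +1.64
  (-70)·a + (-225)·b = +0.58
Eliminate b (×(-225) and ×(-230), subtract): -47600·a = -235.600 → a = ∂h/∂x = +0.004950
Back-substitute: b = ∂h/∂y = -0.004118.
Flow = −∇h = (-0.004950 east, +0.004118 north), which points northwest.

NW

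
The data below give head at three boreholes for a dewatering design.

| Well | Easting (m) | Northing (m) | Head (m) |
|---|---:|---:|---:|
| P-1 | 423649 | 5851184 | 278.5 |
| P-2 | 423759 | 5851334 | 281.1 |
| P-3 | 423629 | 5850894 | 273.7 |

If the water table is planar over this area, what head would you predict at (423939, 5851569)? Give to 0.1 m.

With h = a·x + b·y + c and P-1 as origin, the differences give:
  110·a + 150·b = +2.6
  (-20)·a + (-290)·b = -4.8
Eliminate b (×(-290) and ×150, subtract): -28900·a = -34.00 → a = ∂h/∂x = +0.001176
Back-substitute: b = ∂h/∂y = +0.01647.
h(423939, 5851569) = 278.5 + (+0.001176)·(290) + (+0.01647)·(385) = 278.5 +0.341 +6.341 = 285.182 m.

285.2 m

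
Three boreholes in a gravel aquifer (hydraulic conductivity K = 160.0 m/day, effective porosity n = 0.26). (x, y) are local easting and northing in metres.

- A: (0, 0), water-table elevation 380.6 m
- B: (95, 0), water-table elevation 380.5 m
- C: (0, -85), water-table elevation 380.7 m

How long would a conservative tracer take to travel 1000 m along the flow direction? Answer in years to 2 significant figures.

∂h/∂x = (380.5 − 380.6) / (95 − 0) = -0.001053
∂h/∂y = (380.7 − 380.6) / (-85 − 0) = -0.001176
|∇h| = √(-0.001053² + -0.001176²) = 0.001579
Seepage velocity v = K·i/n = 160.0 × 0.001579 / 0.26 = 0.9717 m/day.
t = 1000 / 0.9717 = 1029 days = 2.82 years.

2.8 years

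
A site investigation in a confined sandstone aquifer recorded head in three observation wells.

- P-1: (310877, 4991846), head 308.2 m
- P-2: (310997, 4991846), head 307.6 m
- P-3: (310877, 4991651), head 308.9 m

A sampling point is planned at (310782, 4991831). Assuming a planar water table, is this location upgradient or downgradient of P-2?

upgradient

∂h/∂x = (307.6 − 308.2) / (310997 − 310877) = -0.005000
∂h/∂y = (308.9 − 308.2) / (4991651 − 4991846) = -0.003590
Head at (310782, 4991831) = 308.2 + (-0.005000)·(-95) + (-0.003590)·(-15) = 308.73 m.
That is higher than the 307.6 m at P-2, so the point is upgradient.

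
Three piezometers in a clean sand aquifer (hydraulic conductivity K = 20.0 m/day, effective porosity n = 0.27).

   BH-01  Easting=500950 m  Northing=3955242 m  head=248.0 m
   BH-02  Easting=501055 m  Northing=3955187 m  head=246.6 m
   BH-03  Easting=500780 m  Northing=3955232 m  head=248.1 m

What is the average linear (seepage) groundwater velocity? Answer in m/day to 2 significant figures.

With h = a·x + b·y + c and BH-01 as origin, the differences give:
  105·a + (-55)·b = -1.4
  (-170)·a + (-10)·b = +0.1
Eliminate b (×(-10) and ×(-55), subtract): -10400·a = 19.50 → a = ∂h/∂x = -0.001875
Back-substitute: b = ∂h/∂y = +0.02188.
|∇h| = √(-0.001875² + 0.02188²) = 0.02196
Seepage velocity v = K·i/n = 20.0 × 0.02196 / 0.27 = 1.627 m/day.

1.6 m/day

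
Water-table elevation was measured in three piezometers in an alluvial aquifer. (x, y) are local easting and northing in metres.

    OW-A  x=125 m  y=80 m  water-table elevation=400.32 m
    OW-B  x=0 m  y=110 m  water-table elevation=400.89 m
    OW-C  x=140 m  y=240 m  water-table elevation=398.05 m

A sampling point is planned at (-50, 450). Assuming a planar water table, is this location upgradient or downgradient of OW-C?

downgradient

With h = a·x + b·y + c and OW-A as origin, the differences give:
  (-125)·a + 30·b = +0.57
  15·a + 160·b = -2.27
Eliminate b (×160 and ×30, subtract): -20450·a = 159.300 → a = ∂h/∂x = -0.007790
Back-substitute: b = ∂h/∂y = -0.01346.
Head at (-50, 450) = 400.32 + (-0.007790)·(-175) + (-0.01346)·(370) = 396.70 m.
That is lower than the 398.05 m at OW-C, so the point is downgradient.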